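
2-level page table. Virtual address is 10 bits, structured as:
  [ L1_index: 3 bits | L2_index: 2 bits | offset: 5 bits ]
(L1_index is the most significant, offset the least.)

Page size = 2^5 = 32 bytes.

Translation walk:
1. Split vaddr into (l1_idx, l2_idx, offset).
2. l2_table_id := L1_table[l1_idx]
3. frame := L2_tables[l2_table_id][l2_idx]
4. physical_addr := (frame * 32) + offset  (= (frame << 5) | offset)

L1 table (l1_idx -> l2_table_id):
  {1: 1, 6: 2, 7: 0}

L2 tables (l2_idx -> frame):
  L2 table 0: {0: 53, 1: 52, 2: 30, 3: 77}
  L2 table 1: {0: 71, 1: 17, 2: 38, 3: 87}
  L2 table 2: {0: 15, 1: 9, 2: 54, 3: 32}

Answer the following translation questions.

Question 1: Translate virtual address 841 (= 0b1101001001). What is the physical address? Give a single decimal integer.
Answer: 1737

Derivation:
vaddr = 841 = 0b1101001001
Split: l1_idx=6, l2_idx=2, offset=9
L1[6] = 2
L2[2][2] = 54
paddr = 54 * 32 + 9 = 1737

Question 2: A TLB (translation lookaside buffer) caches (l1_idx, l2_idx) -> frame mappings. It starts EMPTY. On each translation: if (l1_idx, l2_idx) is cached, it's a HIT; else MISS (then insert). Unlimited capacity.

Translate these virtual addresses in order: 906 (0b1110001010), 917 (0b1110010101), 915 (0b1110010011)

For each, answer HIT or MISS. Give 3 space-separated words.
Answer: MISS HIT HIT

Derivation:
vaddr=906: (7,0) not in TLB -> MISS, insert
vaddr=917: (7,0) in TLB -> HIT
vaddr=915: (7,0) in TLB -> HIT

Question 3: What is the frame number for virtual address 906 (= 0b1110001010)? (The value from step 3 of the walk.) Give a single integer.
Answer: 53

Derivation:
vaddr = 906: l1_idx=7, l2_idx=0
L1[7] = 0; L2[0][0] = 53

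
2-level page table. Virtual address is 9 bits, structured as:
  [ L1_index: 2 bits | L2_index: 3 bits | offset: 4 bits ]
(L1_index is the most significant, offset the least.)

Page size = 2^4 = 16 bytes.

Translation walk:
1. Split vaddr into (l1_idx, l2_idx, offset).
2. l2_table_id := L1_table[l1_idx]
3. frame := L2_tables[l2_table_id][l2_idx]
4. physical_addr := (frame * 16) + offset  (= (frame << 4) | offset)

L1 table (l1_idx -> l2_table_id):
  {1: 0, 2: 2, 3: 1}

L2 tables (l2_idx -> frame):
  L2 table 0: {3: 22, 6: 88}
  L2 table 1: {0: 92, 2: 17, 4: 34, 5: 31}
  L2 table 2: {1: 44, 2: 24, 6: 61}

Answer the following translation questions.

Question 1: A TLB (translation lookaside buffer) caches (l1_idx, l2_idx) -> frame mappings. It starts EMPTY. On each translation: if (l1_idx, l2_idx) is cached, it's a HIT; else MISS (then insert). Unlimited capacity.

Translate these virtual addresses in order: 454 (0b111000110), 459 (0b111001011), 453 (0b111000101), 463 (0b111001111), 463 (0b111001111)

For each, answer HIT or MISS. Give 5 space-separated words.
vaddr=454: (3,4) not in TLB -> MISS, insert
vaddr=459: (3,4) in TLB -> HIT
vaddr=453: (3,4) in TLB -> HIT
vaddr=463: (3,4) in TLB -> HIT
vaddr=463: (3,4) in TLB -> HIT

Answer: MISS HIT HIT HIT HIT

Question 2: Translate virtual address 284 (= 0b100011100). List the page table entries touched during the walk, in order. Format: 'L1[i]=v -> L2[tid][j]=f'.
vaddr = 284 = 0b100011100
Split: l1_idx=2, l2_idx=1, offset=12

Answer: L1[2]=2 -> L2[2][1]=44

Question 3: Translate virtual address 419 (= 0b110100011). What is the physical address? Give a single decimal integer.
Answer: 275

Derivation:
vaddr = 419 = 0b110100011
Split: l1_idx=3, l2_idx=2, offset=3
L1[3] = 1
L2[1][2] = 17
paddr = 17 * 16 + 3 = 275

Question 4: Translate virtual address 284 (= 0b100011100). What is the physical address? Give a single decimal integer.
vaddr = 284 = 0b100011100
Split: l1_idx=2, l2_idx=1, offset=12
L1[2] = 2
L2[2][1] = 44
paddr = 44 * 16 + 12 = 716

Answer: 716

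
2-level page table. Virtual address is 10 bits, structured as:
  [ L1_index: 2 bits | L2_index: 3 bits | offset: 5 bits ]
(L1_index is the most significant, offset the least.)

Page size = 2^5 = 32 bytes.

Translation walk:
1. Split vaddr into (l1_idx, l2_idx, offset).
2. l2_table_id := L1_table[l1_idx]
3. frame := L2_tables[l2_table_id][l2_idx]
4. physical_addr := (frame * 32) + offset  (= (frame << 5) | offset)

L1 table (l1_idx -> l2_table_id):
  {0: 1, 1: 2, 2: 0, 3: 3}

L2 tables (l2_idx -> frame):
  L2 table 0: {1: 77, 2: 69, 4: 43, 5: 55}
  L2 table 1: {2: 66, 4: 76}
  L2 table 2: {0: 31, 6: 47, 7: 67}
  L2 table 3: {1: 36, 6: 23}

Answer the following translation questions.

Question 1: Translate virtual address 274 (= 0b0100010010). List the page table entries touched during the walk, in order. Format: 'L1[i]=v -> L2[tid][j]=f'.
Answer: L1[1]=2 -> L2[2][0]=31

Derivation:
vaddr = 274 = 0b0100010010
Split: l1_idx=1, l2_idx=0, offset=18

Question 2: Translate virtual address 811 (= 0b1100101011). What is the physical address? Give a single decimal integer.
vaddr = 811 = 0b1100101011
Split: l1_idx=3, l2_idx=1, offset=11
L1[3] = 3
L2[3][1] = 36
paddr = 36 * 32 + 11 = 1163

Answer: 1163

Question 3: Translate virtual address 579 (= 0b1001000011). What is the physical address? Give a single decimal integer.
Answer: 2211

Derivation:
vaddr = 579 = 0b1001000011
Split: l1_idx=2, l2_idx=2, offset=3
L1[2] = 0
L2[0][2] = 69
paddr = 69 * 32 + 3 = 2211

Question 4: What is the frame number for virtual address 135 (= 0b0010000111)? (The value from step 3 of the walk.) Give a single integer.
Answer: 76

Derivation:
vaddr = 135: l1_idx=0, l2_idx=4
L1[0] = 1; L2[1][4] = 76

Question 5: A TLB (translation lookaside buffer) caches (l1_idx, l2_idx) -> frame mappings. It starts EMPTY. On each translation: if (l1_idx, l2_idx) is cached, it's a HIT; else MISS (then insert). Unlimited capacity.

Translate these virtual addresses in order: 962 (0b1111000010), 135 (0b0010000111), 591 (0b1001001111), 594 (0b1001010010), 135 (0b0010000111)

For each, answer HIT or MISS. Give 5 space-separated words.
vaddr=962: (3,6) not in TLB -> MISS, insert
vaddr=135: (0,4) not in TLB -> MISS, insert
vaddr=591: (2,2) not in TLB -> MISS, insert
vaddr=594: (2,2) in TLB -> HIT
vaddr=135: (0,4) in TLB -> HIT

Answer: MISS MISS MISS HIT HIT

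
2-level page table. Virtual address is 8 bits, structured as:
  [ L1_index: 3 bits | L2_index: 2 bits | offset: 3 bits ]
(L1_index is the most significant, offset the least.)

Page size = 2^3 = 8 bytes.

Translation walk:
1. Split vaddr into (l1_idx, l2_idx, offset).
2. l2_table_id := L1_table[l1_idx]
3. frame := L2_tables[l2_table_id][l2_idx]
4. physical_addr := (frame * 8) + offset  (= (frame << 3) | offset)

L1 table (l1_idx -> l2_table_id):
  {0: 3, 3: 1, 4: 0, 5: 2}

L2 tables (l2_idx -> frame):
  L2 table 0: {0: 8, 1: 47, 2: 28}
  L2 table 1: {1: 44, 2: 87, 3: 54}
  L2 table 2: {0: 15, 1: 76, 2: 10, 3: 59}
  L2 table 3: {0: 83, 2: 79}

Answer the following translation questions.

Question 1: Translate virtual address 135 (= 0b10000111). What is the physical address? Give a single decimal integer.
Answer: 71

Derivation:
vaddr = 135 = 0b10000111
Split: l1_idx=4, l2_idx=0, offset=7
L1[4] = 0
L2[0][0] = 8
paddr = 8 * 8 + 7 = 71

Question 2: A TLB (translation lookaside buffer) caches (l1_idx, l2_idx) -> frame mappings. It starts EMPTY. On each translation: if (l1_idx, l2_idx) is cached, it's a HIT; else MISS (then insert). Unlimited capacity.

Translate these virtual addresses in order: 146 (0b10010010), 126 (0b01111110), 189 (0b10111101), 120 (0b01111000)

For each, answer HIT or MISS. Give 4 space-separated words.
Answer: MISS MISS MISS HIT

Derivation:
vaddr=146: (4,2) not in TLB -> MISS, insert
vaddr=126: (3,3) not in TLB -> MISS, insert
vaddr=189: (5,3) not in TLB -> MISS, insert
vaddr=120: (3,3) in TLB -> HIT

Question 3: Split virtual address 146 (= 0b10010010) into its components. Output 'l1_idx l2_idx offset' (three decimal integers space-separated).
Answer: 4 2 2

Derivation:
vaddr = 146 = 0b10010010
  top 3 bits -> l1_idx = 4
  next 2 bits -> l2_idx = 2
  bottom 3 bits -> offset = 2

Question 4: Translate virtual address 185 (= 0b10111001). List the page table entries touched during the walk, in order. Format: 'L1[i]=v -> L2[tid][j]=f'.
vaddr = 185 = 0b10111001
Split: l1_idx=5, l2_idx=3, offset=1

Answer: L1[5]=2 -> L2[2][3]=59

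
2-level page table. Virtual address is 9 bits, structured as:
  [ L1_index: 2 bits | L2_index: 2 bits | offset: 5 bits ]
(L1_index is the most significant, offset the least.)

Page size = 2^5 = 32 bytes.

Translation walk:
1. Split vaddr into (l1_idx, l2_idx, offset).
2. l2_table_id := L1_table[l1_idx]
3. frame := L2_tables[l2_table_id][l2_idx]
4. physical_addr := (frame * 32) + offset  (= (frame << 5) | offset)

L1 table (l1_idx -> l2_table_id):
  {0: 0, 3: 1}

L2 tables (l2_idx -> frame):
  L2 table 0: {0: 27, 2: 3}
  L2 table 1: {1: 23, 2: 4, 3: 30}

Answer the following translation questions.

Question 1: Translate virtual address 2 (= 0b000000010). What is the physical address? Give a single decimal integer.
vaddr = 2 = 0b000000010
Split: l1_idx=0, l2_idx=0, offset=2
L1[0] = 0
L2[0][0] = 27
paddr = 27 * 32 + 2 = 866

Answer: 866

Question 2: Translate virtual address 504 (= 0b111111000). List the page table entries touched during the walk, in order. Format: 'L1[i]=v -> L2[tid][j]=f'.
Answer: L1[3]=1 -> L2[1][3]=30

Derivation:
vaddr = 504 = 0b111111000
Split: l1_idx=3, l2_idx=3, offset=24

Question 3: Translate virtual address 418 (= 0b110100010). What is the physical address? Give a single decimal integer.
vaddr = 418 = 0b110100010
Split: l1_idx=3, l2_idx=1, offset=2
L1[3] = 1
L2[1][1] = 23
paddr = 23 * 32 + 2 = 738

Answer: 738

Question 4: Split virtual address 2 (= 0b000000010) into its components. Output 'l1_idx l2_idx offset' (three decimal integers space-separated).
Answer: 0 0 2

Derivation:
vaddr = 2 = 0b000000010
  top 2 bits -> l1_idx = 0
  next 2 bits -> l2_idx = 0
  bottom 5 bits -> offset = 2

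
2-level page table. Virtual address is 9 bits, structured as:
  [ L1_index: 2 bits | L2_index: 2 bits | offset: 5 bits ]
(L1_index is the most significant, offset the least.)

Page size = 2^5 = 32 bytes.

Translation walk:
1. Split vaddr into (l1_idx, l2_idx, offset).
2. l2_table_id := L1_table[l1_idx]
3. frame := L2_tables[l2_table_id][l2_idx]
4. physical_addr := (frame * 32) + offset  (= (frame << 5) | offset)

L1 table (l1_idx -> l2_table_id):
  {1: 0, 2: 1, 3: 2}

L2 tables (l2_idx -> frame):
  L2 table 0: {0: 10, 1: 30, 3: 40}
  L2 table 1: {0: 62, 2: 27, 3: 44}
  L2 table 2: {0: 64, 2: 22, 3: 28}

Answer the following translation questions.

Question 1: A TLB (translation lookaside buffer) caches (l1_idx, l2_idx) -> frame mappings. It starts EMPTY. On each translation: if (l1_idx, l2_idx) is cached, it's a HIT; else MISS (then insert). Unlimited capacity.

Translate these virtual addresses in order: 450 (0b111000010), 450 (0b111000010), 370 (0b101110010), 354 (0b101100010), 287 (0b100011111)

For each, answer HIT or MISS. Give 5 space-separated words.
Answer: MISS HIT MISS HIT MISS

Derivation:
vaddr=450: (3,2) not in TLB -> MISS, insert
vaddr=450: (3,2) in TLB -> HIT
vaddr=370: (2,3) not in TLB -> MISS, insert
vaddr=354: (2,3) in TLB -> HIT
vaddr=287: (2,0) not in TLB -> MISS, insert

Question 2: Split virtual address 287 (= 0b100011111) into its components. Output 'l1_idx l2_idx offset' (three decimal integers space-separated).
vaddr = 287 = 0b100011111
  top 2 bits -> l1_idx = 2
  next 2 bits -> l2_idx = 0
  bottom 5 bits -> offset = 31

Answer: 2 0 31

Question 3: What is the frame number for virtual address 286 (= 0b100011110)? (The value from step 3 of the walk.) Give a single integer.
vaddr = 286: l1_idx=2, l2_idx=0
L1[2] = 1; L2[1][0] = 62

Answer: 62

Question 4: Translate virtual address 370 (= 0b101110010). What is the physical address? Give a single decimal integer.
vaddr = 370 = 0b101110010
Split: l1_idx=2, l2_idx=3, offset=18
L1[2] = 1
L2[1][3] = 44
paddr = 44 * 32 + 18 = 1426

Answer: 1426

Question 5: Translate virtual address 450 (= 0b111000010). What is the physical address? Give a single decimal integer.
vaddr = 450 = 0b111000010
Split: l1_idx=3, l2_idx=2, offset=2
L1[3] = 2
L2[2][2] = 22
paddr = 22 * 32 + 2 = 706

Answer: 706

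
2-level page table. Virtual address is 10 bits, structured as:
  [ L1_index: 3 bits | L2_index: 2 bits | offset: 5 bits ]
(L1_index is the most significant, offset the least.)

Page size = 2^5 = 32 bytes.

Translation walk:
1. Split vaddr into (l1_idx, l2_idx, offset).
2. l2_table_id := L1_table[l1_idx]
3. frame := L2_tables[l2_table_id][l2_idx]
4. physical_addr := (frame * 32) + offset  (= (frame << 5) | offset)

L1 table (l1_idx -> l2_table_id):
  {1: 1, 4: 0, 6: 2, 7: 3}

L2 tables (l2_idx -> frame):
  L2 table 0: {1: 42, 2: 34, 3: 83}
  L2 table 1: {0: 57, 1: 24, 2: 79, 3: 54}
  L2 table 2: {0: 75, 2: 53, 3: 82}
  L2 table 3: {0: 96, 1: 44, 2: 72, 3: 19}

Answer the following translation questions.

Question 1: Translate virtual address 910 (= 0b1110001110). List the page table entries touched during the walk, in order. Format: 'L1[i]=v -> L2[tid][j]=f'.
Answer: L1[7]=3 -> L2[3][0]=96

Derivation:
vaddr = 910 = 0b1110001110
Split: l1_idx=7, l2_idx=0, offset=14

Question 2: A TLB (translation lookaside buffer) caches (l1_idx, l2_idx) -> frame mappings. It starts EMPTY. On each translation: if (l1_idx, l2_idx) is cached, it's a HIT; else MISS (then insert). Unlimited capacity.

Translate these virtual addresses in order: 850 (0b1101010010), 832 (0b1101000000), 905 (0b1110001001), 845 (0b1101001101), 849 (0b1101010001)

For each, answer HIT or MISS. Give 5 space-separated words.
vaddr=850: (6,2) not in TLB -> MISS, insert
vaddr=832: (6,2) in TLB -> HIT
vaddr=905: (7,0) not in TLB -> MISS, insert
vaddr=845: (6,2) in TLB -> HIT
vaddr=849: (6,2) in TLB -> HIT

Answer: MISS HIT MISS HIT HIT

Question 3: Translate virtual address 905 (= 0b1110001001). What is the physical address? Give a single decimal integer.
Answer: 3081

Derivation:
vaddr = 905 = 0b1110001001
Split: l1_idx=7, l2_idx=0, offset=9
L1[7] = 3
L2[3][0] = 96
paddr = 96 * 32 + 9 = 3081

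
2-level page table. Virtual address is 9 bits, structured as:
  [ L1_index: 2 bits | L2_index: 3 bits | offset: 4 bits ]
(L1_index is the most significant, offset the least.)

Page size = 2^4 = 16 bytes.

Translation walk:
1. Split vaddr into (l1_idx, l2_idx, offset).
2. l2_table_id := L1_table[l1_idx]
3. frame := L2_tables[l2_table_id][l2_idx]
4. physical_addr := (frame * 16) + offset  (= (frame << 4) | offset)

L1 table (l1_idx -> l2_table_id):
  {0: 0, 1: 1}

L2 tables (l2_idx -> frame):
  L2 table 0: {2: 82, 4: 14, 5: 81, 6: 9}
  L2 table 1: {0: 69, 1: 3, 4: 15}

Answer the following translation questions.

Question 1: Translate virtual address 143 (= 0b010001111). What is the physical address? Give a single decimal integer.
Answer: 1119

Derivation:
vaddr = 143 = 0b010001111
Split: l1_idx=1, l2_idx=0, offset=15
L1[1] = 1
L2[1][0] = 69
paddr = 69 * 16 + 15 = 1119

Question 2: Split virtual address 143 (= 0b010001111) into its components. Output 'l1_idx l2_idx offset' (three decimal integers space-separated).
Answer: 1 0 15

Derivation:
vaddr = 143 = 0b010001111
  top 2 bits -> l1_idx = 1
  next 3 bits -> l2_idx = 0
  bottom 4 bits -> offset = 15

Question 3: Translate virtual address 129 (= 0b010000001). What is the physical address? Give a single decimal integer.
vaddr = 129 = 0b010000001
Split: l1_idx=1, l2_idx=0, offset=1
L1[1] = 1
L2[1][0] = 69
paddr = 69 * 16 + 1 = 1105

Answer: 1105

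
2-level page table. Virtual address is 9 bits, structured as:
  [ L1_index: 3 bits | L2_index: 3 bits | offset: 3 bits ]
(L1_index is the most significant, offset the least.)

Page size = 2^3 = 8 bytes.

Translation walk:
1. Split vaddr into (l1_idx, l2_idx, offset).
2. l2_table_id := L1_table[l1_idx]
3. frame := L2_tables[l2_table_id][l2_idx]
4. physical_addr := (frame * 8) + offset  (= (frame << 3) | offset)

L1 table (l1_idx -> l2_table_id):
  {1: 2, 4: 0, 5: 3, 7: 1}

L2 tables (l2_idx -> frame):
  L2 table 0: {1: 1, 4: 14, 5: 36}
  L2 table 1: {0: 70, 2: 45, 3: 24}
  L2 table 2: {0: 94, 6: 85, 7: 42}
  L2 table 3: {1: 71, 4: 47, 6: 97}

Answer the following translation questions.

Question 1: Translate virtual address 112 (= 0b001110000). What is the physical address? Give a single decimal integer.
vaddr = 112 = 0b001110000
Split: l1_idx=1, l2_idx=6, offset=0
L1[1] = 2
L2[2][6] = 85
paddr = 85 * 8 + 0 = 680

Answer: 680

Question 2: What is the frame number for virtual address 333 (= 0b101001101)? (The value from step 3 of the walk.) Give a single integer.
Answer: 71

Derivation:
vaddr = 333: l1_idx=5, l2_idx=1
L1[5] = 3; L2[3][1] = 71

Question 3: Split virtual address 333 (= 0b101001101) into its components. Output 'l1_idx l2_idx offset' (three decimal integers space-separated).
Answer: 5 1 5

Derivation:
vaddr = 333 = 0b101001101
  top 3 bits -> l1_idx = 5
  next 3 bits -> l2_idx = 1
  bottom 3 bits -> offset = 5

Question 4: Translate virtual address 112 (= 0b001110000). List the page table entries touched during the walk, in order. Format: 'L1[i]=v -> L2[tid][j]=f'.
vaddr = 112 = 0b001110000
Split: l1_idx=1, l2_idx=6, offset=0

Answer: L1[1]=2 -> L2[2][6]=85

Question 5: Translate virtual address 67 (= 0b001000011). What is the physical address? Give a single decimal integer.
Answer: 755

Derivation:
vaddr = 67 = 0b001000011
Split: l1_idx=1, l2_idx=0, offset=3
L1[1] = 2
L2[2][0] = 94
paddr = 94 * 8 + 3 = 755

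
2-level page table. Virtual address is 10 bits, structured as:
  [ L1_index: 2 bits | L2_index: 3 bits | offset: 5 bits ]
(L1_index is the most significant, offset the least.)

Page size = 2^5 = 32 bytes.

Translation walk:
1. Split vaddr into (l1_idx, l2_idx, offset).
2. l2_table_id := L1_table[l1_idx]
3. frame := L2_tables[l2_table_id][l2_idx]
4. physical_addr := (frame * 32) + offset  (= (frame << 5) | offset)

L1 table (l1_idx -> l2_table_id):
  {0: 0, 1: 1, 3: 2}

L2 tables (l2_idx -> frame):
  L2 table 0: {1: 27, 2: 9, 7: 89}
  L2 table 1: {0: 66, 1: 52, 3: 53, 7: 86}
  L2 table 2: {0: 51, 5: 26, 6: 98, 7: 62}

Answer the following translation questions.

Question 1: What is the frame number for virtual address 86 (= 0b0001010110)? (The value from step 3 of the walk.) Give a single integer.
vaddr = 86: l1_idx=0, l2_idx=2
L1[0] = 0; L2[0][2] = 9

Answer: 9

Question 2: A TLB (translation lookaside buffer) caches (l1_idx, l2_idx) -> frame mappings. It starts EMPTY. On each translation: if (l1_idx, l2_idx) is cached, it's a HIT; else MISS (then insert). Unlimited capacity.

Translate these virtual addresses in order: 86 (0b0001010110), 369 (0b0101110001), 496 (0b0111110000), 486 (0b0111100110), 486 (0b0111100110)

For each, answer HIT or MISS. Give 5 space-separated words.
Answer: MISS MISS MISS HIT HIT

Derivation:
vaddr=86: (0,2) not in TLB -> MISS, insert
vaddr=369: (1,3) not in TLB -> MISS, insert
vaddr=496: (1,7) not in TLB -> MISS, insert
vaddr=486: (1,7) in TLB -> HIT
vaddr=486: (1,7) in TLB -> HIT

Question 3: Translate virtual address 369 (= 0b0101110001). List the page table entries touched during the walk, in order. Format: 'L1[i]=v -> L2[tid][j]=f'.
Answer: L1[1]=1 -> L2[1][3]=53

Derivation:
vaddr = 369 = 0b0101110001
Split: l1_idx=1, l2_idx=3, offset=17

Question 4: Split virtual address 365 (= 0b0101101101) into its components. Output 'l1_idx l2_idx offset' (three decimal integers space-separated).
Answer: 1 3 13

Derivation:
vaddr = 365 = 0b0101101101
  top 2 bits -> l1_idx = 1
  next 3 bits -> l2_idx = 3
  bottom 5 bits -> offset = 13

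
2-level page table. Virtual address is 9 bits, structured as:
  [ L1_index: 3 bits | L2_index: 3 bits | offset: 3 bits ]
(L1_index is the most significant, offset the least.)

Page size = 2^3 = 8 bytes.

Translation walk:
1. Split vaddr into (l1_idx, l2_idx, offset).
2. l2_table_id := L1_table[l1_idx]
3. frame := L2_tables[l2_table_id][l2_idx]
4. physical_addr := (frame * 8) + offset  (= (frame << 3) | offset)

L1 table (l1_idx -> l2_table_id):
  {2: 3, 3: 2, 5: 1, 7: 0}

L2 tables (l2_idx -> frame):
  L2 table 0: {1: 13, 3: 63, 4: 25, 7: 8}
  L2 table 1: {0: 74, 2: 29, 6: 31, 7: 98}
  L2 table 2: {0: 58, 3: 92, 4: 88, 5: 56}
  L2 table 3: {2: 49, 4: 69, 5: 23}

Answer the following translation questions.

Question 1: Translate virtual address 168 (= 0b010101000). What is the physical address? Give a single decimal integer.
vaddr = 168 = 0b010101000
Split: l1_idx=2, l2_idx=5, offset=0
L1[2] = 3
L2[3][5] = 23
paddr = 23 * 8 + 0 = 184

Answer: 184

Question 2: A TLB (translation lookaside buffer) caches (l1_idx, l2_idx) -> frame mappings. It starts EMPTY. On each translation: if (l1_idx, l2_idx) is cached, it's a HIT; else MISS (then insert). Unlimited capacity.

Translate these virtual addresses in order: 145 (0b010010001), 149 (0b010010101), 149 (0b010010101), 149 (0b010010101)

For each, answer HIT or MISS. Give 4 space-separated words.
vaddr=145: (2,2) not in TLB -> MISS, insert
vaddr=149: (2,2) in TLB -> HIT
vaddr=149: (2,2) in TLB -> HIT
vaddr=149: (2,2) in TLB -> HIT

Answer: MISS HIT HIT HIT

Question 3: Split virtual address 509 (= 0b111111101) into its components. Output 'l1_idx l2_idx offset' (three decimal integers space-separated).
vaddr = 509 = 0b111111101
  top 3 bits -> l1_idx = 7
  next 3 bits -> l2_idx = 7
  bottom 3 bits -> offset = 5

Answer: 7 7 5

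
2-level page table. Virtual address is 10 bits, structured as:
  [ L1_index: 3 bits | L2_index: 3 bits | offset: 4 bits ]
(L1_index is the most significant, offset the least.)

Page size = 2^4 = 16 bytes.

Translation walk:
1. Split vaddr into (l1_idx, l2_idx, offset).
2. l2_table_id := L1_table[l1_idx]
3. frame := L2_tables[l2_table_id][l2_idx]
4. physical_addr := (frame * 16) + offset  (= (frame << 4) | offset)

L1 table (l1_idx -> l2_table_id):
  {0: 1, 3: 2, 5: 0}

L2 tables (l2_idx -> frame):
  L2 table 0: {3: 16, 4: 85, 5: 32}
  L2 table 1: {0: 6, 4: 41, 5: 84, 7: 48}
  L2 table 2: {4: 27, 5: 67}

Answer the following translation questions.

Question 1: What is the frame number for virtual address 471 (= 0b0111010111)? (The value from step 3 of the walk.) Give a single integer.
vaddr = 471: l1_idx=3, l2_idx=5
L1[3] = 2; L2[2][5] = 67

Answer: 67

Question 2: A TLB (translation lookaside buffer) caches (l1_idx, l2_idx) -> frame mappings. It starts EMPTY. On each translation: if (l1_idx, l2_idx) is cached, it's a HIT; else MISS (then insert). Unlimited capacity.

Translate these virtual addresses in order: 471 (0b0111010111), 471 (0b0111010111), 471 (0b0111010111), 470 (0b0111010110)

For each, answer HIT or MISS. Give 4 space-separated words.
Answer: MISS HIT HIT HIT

Derivation:
vaddr=471: (3,5) not in TLB -> MISS, insert
vaddr=471: (3,5) in TLB -> HIT
vaddr=471: (3,5) in TLB -> HIT
vaddr=470: (3,5) in TLB -> HIT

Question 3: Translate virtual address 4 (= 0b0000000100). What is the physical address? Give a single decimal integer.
Answer: 100

Derivation:
vaddr = 4 = 0b0000000100
Split: l1_idx=0, l2_idx=0, offset=4
L1[0] = 1
L2[1][0] = 6
paddr = 6 * 16 + 4 = 100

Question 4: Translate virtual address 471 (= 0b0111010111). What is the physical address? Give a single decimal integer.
Answer: 1079

Derivation:
vaddr = 471 = 0b0111010111
Split: l1_idx=3, l2_idx=5, offset=7
L1[3] = 2
L2[2][5] = 67
paddr = 67 * 16 + 7 = 1079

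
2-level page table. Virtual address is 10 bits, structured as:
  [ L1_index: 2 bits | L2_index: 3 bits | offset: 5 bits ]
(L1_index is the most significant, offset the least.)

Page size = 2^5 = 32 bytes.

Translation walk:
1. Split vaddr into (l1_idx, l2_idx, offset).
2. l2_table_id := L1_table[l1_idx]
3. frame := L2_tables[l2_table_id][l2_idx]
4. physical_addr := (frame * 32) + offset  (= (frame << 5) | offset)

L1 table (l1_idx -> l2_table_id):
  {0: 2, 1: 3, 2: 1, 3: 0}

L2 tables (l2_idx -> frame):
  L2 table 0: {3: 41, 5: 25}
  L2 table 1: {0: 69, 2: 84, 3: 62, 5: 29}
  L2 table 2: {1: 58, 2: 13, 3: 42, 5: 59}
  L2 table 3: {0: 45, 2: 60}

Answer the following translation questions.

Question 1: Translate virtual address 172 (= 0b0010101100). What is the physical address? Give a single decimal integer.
vaddr = 172 = 0b0010101100
Split: l1_idx=0, l2_idx=5, offset=12
L1[0] = 2
L2[2][5] = 59
paddr = 59 * 32 + 12 = 1900

Answer: 1900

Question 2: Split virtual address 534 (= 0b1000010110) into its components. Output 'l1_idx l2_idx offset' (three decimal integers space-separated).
Answer: 2 0 22

Derivation:
vaddr = 534 = 0b1000010110
  top 2 bits -> l1_idx = 2
  next 3 bits -> l2_idx = 0
  bottom 5 bits -> offset = 22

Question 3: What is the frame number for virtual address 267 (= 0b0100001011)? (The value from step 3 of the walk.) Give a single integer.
vaddr = 267: l1_idx=1, l2_idx=0
L1[1] = 3; L2[3][0] = 45

Answer: 45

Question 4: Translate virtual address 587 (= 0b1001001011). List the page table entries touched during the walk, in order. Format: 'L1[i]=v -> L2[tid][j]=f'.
vaddr = 587 = 0b1001001011
Split: l1_idx=2, l2_idx=2, offset=11

Answer: L1[2]=1 -> L2[1][2]=84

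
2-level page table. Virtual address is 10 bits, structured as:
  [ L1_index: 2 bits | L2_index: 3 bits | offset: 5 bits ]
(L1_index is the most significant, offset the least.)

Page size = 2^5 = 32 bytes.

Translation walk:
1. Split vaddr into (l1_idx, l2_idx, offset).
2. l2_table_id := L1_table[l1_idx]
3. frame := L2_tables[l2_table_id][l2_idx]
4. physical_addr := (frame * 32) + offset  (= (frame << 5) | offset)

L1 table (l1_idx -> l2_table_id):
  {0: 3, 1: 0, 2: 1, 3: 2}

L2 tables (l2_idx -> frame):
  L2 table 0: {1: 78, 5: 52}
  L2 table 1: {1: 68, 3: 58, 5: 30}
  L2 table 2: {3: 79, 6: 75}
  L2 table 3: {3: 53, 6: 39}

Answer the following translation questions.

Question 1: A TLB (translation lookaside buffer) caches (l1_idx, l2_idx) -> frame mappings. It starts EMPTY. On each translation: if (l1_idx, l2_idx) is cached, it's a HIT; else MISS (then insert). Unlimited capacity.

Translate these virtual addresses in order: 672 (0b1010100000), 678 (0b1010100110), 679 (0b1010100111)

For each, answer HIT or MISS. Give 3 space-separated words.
Answer: MISS HIT HIT

Derivation:
vaddr=672: (2,5) not in TLB -> MISS, insert
vaddr=678: (2,5) in TLB -> HIT
vaddr=679: (2,5) in TLB -> HIT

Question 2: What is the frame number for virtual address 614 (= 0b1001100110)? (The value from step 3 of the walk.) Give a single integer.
Answer: 58

Derivation:
vaddr = 614: l1_idx=2, l2_idx=3
L1[2] = 1; L2[1][3] = 58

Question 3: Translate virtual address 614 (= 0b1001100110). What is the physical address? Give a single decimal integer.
Answer: 1862

Derivation:
vaddr = 614 = 0b1001100110
Split: l1_idx=2, l2_idx=3, offset=6
L1[2] = 1
L2[1][3] = 58
paddr = 58 * 32 + 6 = 1862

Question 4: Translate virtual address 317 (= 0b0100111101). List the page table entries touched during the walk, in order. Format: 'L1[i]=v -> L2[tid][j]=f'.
Answer: L1[1]=0 -> L2[0][1]=78

Derivation:
vaddr = 317 = 0b0100111101
Split: l1_idx=1, l2_idx=1, offset=29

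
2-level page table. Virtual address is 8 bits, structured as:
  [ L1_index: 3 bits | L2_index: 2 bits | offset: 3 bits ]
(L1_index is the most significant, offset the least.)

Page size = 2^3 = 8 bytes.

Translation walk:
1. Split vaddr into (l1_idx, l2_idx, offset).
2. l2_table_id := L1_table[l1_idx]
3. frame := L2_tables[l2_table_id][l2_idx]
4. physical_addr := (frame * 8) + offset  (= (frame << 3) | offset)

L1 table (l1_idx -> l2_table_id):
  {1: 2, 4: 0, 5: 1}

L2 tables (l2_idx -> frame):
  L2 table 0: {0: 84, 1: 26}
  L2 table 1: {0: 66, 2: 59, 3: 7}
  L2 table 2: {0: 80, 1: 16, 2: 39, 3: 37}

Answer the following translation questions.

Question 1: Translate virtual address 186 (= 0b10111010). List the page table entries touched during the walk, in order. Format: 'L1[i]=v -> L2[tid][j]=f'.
Answer: L1[5]=1 -> L2[1][3]=7

Derivation:
vaddr = 186 = 0b10111010
Split: l1_idx=5, l2_idx=3, offset=2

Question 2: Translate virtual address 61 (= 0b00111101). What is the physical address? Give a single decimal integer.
Answer: 301

Derivation:
vaddr = 61 = 0b00111101
Split: l1_idx=1, l2_idx=3, offset=5
L1[1] = 2
L2[2][3] = 37
paddr = 37 * 8 + 5 = 301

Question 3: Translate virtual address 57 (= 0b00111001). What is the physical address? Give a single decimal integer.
Answer: 297

Derivation:
vaddr = 57 = 0b00111001
Split: l1_idx=1, l2_idx=3, offset=1
L1[1] = 2
L2[2][3] = 37
paddr = 37 * 8 + 1 = 297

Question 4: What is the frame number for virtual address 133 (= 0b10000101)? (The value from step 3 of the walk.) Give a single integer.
Answer: 84

Derivation:
vaddr = 133: l1_idx=4, l2_idx=0
L1[4] = 0; L2[0][0] = 84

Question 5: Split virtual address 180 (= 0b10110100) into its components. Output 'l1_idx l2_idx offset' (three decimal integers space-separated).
Answer: 5 2 4

Derivation:
vaddr = 180 = 0b10110100
  top 3 bits -> l1_idx = 5
  next 2 bits -> l2_idx = 2
  bottom 3 bits -> offset = 4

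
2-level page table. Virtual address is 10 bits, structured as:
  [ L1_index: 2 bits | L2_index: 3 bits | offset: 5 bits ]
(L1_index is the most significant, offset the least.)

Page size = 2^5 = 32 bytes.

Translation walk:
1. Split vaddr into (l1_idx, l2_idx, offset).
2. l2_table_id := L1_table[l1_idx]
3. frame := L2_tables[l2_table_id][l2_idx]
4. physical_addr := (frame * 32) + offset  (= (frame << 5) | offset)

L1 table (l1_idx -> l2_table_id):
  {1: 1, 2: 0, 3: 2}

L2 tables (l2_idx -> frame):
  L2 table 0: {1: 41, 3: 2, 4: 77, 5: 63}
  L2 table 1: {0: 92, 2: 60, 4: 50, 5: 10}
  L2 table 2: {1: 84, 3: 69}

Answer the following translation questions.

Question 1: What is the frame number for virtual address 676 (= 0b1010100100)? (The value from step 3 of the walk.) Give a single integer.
vaddr = 676: l1_idx=2, l2_idx=5
L1[2] = 0; L2[0][5] = 63

Answer: 63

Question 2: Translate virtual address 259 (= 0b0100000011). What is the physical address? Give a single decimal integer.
vaddr = 259 = 0b0100000011
Split: l1_idx=1, l2_idx=0, offset=3
L1[1] = 1
L2[1][0] = 92
paddr = 92 * 32 + 3 = 2947

Answer: 2947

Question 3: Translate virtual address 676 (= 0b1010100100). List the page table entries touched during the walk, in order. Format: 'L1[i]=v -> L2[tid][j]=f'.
vaddr = 676 = 0b1010100100
Split: l1_idx=2, l2_idx=5, offset=4

Answer: L1[2]=0 -> L2[0][5]=63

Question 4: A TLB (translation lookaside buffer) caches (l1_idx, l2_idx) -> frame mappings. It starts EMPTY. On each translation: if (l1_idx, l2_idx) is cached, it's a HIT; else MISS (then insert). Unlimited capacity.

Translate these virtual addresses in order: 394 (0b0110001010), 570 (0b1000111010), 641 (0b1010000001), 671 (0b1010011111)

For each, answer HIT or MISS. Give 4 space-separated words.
Answer: MISS MISS MISS HIT

Derivation:
vaddr=394: (1,4) not in TLB -> MISS, insert
vaddr=570: (2,1) not in TLB -> MISS, insert
vaddr=641: (2,4) not in TLB -> MISS, insert
vaddr=671: (2,4) in TLB -> HIT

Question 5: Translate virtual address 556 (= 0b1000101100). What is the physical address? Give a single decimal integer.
vaddr = 556 = 0b1000101100
Split: l1_idx=2, l2_idx=1, offset=12
L1[2] = 0
L2[0][1] = 41
paddr = 41 * 32 + 12 = 1324

Answer: 1324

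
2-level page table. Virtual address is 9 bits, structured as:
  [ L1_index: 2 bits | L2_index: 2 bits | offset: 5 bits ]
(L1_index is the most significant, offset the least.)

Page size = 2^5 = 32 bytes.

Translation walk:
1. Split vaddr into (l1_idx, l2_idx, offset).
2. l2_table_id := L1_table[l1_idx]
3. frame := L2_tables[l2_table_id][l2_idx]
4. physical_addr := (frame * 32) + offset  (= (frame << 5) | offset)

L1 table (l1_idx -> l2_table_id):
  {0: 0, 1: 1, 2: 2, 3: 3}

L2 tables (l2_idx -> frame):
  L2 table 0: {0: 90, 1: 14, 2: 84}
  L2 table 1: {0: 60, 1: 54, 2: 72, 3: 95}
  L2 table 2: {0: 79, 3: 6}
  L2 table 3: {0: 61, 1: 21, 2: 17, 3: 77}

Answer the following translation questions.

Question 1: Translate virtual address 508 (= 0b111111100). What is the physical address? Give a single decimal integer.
vaddr = 508 = 0b111111100
Split: l1_idx=3, l2_idx=3, offset=28
L1[3] = 3
L2[3][3] = 77
paddr = 77 * 32 + 28 = 2492

Answer: 2492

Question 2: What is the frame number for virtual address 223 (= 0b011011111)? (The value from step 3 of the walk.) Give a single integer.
Answer: 72

Derivation:
vaddr = 223: l1_idx=1, l2_idx=2
L1[1] = 1; L2[1][2] = 72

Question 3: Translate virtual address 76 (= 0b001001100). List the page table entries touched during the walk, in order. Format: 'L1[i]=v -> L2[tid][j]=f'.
vaddr = 76 = 0b001001100
Split: l1_idx=0, l2_idx=2, offset=12

Answer: L1[0]=0 -> L2[0][2]=84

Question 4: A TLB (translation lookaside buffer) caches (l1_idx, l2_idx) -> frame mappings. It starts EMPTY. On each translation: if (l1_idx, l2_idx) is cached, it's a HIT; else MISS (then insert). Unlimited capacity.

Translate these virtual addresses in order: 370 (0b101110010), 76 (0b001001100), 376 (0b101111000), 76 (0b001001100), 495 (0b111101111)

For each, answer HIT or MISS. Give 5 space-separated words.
vaddr=370: (2,3) not in TLB -> MISS, insert
vaddr=76: (0,2) not in TLB -> MISS, insert
vaddr=376: (2,3) in TLB -> HIT
vaddr=76: (0,2) in TLB -> HIT
vaddr=495: (3,3) not in TLB -> MISS, insert

Answer: MISS MISS HIT HIT MISS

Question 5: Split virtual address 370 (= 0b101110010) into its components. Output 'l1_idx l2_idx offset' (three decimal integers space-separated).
vaddr = 370 = 0b101110010
  top 2 bits -> l1_idx = 2
  next 2 bits -> l2_idx = 3
  bottom 5 bits -> offset = 18

Answer: 2 3 18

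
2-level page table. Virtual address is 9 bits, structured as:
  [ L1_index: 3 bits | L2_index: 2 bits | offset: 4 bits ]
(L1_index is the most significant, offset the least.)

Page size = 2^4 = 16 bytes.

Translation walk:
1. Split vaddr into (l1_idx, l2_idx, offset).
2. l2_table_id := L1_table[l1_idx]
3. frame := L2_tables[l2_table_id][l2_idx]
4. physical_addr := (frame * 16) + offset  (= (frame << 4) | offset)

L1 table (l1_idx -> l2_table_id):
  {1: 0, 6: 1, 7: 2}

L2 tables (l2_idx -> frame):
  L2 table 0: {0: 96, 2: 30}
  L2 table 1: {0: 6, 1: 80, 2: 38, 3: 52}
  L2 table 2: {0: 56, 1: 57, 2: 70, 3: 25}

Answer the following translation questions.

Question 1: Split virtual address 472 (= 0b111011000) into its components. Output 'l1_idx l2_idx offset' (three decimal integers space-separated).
Answer: 7 1 8

Derivation:
vaddr = 472 = 0b111011000
  top 3 bits -> l1_idx = 7
  next 2 bits -> l2_idx = 1
  bottom 4 bits -> offset = 8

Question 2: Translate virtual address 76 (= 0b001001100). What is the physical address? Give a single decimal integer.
Answer: 1548

Derivation:
vaddr = 76 = 0b001001100
Split: l1_idx=1, l2_idx=0, offset=12
L1[1] = 0
L2[0][0] = 96
paddr = 96 * 16 + 12 = 1548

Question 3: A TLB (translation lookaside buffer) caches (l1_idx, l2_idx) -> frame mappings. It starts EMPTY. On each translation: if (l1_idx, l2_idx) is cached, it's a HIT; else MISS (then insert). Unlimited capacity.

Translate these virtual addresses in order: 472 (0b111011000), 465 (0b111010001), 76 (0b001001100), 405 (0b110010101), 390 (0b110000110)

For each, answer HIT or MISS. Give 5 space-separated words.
vaddr=472: (7,1) not in TLB -> MISS, insert
vaddr=465: (7,1) in TLB -> HIT
vaddr=76: (1,0) not in TLB -> MISS, insert
vaddr=405: (6,1) not in TLB -> MISS, insert
vaddr=390: (6,0) not in TLB -> MISS, insert

Answer: MISS HIT MISS MISS MISS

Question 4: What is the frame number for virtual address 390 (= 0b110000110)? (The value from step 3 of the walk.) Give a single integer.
vaddr = 390: l1_idx=6, l2_idx=0
L1[6] = 1; L2[1][0] = 6

Answer: 6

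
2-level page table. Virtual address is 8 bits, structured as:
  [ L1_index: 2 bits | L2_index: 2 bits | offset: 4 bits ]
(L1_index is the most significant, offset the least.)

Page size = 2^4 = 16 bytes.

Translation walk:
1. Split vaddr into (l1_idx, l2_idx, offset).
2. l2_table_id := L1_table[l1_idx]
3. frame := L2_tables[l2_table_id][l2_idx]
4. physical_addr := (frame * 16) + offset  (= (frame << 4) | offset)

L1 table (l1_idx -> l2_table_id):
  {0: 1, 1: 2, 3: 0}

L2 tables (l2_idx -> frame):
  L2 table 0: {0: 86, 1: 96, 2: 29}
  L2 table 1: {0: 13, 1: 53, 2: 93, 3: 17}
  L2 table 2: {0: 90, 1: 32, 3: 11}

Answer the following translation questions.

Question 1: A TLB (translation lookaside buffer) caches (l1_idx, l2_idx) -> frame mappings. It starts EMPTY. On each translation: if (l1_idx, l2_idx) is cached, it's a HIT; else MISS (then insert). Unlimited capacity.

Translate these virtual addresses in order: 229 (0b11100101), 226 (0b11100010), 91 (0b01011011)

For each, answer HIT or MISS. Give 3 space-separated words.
Answer: MISS HIT MISS

Derivation:
vaddr=229: (3,2) not in TLB -> MISS, insert
vaddr=226: (3,2) in TLB -> HIT
vaddr=91: (1,1) not in TLB -> MISS, insert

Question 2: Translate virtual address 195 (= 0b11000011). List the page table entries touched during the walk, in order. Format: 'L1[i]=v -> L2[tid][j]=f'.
vaddr = 195 = 0b11000011
Split: l1_idx=3, l2_idx=0, offset=3

Answer: L1[3]=0 -> L2[0][0]=86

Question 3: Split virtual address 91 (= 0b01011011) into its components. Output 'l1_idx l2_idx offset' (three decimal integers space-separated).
vaddr = 91 = 0b01011011
  top 2 bits -> l1_idx = 1
  next 2 bits -> l2_idx = 1
  bottom 4 bits -> offset = 11

Answer: 1 1 11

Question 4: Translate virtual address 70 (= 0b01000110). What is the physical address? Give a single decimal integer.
vaddr = 70 = 0b01000110
Split: l1_idx=1, l2_idx=0, offset=6
L1[1] = 2
L2[2][0] = 90
paddr = 90 * 16 + 6 = 1446

Answer: 1446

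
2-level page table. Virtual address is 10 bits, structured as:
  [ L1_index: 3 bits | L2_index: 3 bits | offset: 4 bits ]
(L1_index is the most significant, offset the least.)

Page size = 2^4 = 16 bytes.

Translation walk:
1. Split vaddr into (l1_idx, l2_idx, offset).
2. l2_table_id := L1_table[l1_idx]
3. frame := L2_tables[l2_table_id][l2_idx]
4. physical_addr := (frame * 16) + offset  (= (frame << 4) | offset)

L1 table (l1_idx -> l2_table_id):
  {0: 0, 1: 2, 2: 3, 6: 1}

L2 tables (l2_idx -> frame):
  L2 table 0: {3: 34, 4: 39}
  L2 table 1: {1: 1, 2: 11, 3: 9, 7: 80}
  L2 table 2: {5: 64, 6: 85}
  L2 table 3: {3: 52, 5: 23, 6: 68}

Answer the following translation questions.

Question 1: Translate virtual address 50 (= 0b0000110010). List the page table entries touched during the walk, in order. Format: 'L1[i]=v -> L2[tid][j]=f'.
vaddr = 50 = 0b0000110010
Split: l1_idx=0, l2_idx=3, offset=2

Answer: L1[0]=0 -> L2[0][3]=34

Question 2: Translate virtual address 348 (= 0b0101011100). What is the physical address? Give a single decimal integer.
vaddr = 348 = 0b0101011100
Split: l1_idx=2, l2_idx=5, offset=12
L1[2] = 3
L2[3][5] = 23
paddr = 23 * 16 + 12 = 380

Answer: 380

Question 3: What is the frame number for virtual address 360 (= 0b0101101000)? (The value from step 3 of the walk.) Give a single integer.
vaddr = 360: l1_idx=2, l2_idx=6
L1[2] = 3; L2[3][6] = 68

Answer: 68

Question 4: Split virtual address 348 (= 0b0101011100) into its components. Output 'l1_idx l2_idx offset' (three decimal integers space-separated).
vaddr = 348 = 0b0101011100
  top 3 bits -> l1_idx = 2
  next 3 bits -> l2_idx = 5
  bottom 4 bits -> offset = 12

Answer: 2 5 12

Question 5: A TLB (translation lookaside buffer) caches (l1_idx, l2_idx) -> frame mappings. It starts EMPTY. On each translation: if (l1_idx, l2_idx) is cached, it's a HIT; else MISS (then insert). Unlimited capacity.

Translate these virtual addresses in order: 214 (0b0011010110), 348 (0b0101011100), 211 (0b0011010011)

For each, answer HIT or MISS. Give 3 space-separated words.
vaddr=214: (1,5) not in TLB -> MISS, insert
vaddr=348: (2,5) not in TLB -> MISS, insert
vaddr=211: (1,5) in TLB -> HIT

Answer: MISS MISS HIT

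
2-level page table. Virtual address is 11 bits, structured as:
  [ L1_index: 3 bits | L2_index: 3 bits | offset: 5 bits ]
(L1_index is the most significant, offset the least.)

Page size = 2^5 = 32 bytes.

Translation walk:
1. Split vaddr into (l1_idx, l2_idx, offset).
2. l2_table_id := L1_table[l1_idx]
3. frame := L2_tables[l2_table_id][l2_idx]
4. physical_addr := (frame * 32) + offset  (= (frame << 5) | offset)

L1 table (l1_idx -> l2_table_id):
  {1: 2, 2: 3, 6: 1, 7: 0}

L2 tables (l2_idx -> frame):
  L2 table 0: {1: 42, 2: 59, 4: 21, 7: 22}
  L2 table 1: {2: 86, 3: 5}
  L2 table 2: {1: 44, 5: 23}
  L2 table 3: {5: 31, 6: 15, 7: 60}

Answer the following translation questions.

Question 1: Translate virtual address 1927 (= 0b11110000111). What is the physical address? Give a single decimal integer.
vaddr = 1927 = 0b11110000111
Split: l1_idx=7, l2_idx=4, offset=7
L1[7] = 0
L2[0][4] = 21
paddr = 21 * 32 + 7 = 679

Answer: 679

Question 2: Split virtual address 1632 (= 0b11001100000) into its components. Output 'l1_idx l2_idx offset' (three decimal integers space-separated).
Answer: 6 3 0

Derivation:
vaddr = 1632 = 0b11001100000
  top 3 bits -> l1_idx = 6
  next 3 bits -> l2_idx = 3
  bottom 5 bits -> offset = 0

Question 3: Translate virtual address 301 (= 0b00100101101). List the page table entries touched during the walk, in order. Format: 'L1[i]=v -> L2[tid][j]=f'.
Answer: L1[1]=2 -> L2[2][1]=44

Derivation:
vaddr = 301 = 0b00100101101
Split: l1_idx=1, l2_idx=1, offset=13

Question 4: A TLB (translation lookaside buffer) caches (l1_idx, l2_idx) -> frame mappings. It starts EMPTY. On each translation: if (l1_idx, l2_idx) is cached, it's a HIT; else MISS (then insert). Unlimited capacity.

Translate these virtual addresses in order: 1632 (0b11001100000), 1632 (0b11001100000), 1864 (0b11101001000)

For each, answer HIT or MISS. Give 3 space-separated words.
vaddr=1632: (6,3) not in TLB -> MISS, insert
vaddr=1632: (6,3) in TLB -> HIT
vaddr=1864: (7,2) not in TLB -> MISS, insert

Answer: MISS HIT MISS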